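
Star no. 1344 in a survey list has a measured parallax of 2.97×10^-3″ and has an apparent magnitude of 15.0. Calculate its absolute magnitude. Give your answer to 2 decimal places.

M ≈ 7.36

d = 1/p = 1/2.97×10^-3″ = 336.7 pc
5 log₁₀(d/10 pc) = 5 log₁₀(336.7) − 5 = 7.636
M = m − 5 log₁₀(d/10) = 15.0 − 7.636 = 7.364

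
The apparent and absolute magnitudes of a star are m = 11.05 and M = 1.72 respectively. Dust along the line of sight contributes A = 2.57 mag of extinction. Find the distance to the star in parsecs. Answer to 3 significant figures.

m − M = 5 log₁₀(d/10 pc) + A  ⇒  11.05 − (1.72) − 2.57 = 5 log₁₀(d/10)
6.760 = 5 log₁₀(d/10)
log₁₀ d = (m − M − A)/5 + 1 = 2.3520
d = 10^2.3520 = 224.9 pc

d ≈ 225 pc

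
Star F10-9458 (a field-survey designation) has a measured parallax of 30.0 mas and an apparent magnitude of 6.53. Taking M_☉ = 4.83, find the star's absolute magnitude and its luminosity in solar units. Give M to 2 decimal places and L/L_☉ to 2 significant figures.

d = 1/p = 1000/30.0 mas = 33.33 pc
M = m − 5 log₁₀ d + 5 = 6.53 − 5·1.5229 + 5 = 3.916
M − M_☉ = 3.916 − 4.83 = -0.914
L/L_☉ = 10^(−0.4 × -0.914) = 2.321

M ≈ 3.92; L/L_☉ ≈ 2.3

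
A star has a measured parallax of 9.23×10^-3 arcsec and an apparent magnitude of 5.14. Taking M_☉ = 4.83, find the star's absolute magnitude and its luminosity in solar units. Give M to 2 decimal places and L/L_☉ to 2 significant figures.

M ≈ -0.03; L/L_☉ ≈ 88

d = 1/p = 1/9.23×10^-3″ = 108.3 pc
M = m − 5 log₁₀ d + 5 = 5.14 − 5·2.0348 + 5 = -0.034
M − M_☉ = -0.034 − 4.83 = -4.864
L/L_☉ = 10^(−0.4 × -4.864) = 88.23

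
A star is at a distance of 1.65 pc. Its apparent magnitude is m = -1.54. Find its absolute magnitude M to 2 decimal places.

M ≈ 2.37

5 log₁₀(d/10 pc) = 5 log₁₀(1.650) − 5 = -3.913
M = m − 5 log₁₀(d/10) = -1.54 + 3.913 = 2.373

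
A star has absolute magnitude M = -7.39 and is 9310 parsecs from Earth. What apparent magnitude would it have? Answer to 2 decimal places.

m ≈ 7.45

m = M + 5 log₁₀ d − 5 = -7.39 + 5·3.9689 − 5 = 7.455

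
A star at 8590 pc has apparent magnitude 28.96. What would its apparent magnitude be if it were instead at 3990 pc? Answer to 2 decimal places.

m ≈ 27.29

Flux ∝ 1/d², so Δm = 5 log₁₀(d₂/d₁) = 5 log₁₀(3990/8590) = -1.665
m₂ = m₁ + Δm = 28.96 + (-1.665) = 27.295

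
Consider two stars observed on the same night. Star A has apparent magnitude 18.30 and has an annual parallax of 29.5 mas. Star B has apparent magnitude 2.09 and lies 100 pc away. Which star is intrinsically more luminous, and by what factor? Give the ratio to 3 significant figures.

Star B is more luminous, by a factor of 2.65×10^7.

Star A: p = 29.5 mas = 0.0295″ → d = 1/p = 33.90 pc
Star A: M = m − 5 log₁₀ d + 5 = 18.30 − 5·1.5302 + 5 = 15.649
Star B: M = m − 5 log₁₀ d + 5 = 2.09 − 5·2.0000 + 5 = -2.910
ΔM = M_A − M_B = 15.649 − (-2.910) = 18.559; smaller M is more luminous → Star B.
L ratio = 10^(0.4 |ΔM|) = 10^7.424 = 2.652×10^7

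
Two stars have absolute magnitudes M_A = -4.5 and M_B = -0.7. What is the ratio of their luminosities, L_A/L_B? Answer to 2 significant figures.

ΔM = M_A − M_B = -3.8
L_A/L_B = 10^(−0.4 ΔM) = 10^1.520 = 33.11

L_A/L_B ≈ 33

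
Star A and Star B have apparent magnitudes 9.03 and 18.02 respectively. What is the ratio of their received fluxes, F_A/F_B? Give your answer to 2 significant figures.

F_A/F_B ≈ 3900

Δm = 9.03 − (18.02) = -8.99
Flux ratio = 10^(−0.4 Δm) = 10^(−0.4 × -8.99) = 10^3.596 = 3945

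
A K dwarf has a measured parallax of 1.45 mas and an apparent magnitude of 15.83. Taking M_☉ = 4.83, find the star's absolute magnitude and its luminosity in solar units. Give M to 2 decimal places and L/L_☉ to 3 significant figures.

M ≈ 6.64; L/L_☉ ≈ 0.189

d = 1/p = 1000/1.45 mas = 689.7 pc
M = m − 5 log₁₀ d + 5 = 15.83 − 5·2.8386 + 5 = 6.637
M − M_☉ = 6.637 − 4.83 = 1.807
L/L_☉ = 10^(−0.4 × 1.807) = 0.1893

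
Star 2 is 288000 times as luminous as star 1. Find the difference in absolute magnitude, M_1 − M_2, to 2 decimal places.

Pogson: ΔM = −2.5 log₁₀(ratio) = −2.5 log₁₀(288000) = −2.5 × 5.4594 = -13.648
Star 2 is brighter so has the smaller magnitude: M_1 − M_2 is positive.

M_1 − M_2 ≈ 13.65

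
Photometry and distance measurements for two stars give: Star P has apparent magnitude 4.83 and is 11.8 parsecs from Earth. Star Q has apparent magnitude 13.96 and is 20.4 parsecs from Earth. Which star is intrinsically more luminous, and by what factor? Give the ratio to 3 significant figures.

Star P is more luminous, by a factor of 1500.

Star P: M = m − 5 log₁₀ d + 5 = 4.83 − 5·1.0719 + 5 = 4.471
Star Q: M = m − 5 log₁₀ d + 5 = 13.96 − 5·1.3096 + 5 = 12.412
ΔM = M_P − M_Q = 4.471 − (12.412) = -7.941; smaller M is more luminous → Star P.
L ratio = 10^(0.4 |ΔM|) = 10^3.177 = 1501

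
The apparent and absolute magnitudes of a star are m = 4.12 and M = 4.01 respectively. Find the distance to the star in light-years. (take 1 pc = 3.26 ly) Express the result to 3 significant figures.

μ = m − M = 0.110
m − M = 5 log₁₀ d − 5
log₁₀ d = (m − M)/5 + 1 = 1.0220
d = 10^1.0220 = 10.52 pc
= 34.29 ly

d ≈ 34.3 ly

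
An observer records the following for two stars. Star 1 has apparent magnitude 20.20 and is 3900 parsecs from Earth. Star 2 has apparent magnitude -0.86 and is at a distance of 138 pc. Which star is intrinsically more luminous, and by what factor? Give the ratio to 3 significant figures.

Star 2 is more luminous, by a factor of 332000.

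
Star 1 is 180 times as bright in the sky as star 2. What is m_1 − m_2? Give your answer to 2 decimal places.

m_1 − m_2 ≈ -5.64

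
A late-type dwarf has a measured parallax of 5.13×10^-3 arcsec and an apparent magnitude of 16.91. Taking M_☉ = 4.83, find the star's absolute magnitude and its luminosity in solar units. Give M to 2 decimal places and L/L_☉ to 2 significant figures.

d = 1/p = 1/5.13×10^-3″ = 194.9 pc
M = m − 5 log₁₀ d + 5 = 16.91 − 5·2.2899 + 5 = 10.461
M − M_☉ = 10.461 − 4.83 = 5.631
L/L_☉ = 10^(−0.4 × 5.631) = 5.595×10^-3

M ≈ 10.46; L/L_☉ ≈ 5.6×10^-3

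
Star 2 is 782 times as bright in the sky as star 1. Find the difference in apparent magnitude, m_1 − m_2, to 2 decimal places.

Pogson: Δm = −2.5 log₁₀(ratio) = −2.5 log₁₀(782) = −2.5 × 2.8932 = -7.233
Star 2 is brighter so has the smaller magnitude: m_1 − m_2 is positive.

m_1 − m_2 ≈ 7.23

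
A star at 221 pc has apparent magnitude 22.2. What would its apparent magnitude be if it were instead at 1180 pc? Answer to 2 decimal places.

Flux ∝ 1/d², so Δm = 5 log₁₀(d₂/d₁) = 5 log₁₀(1180/221) = 3.637
m₂ = m₁ + Δm = 22.2 + (3.637) = 25.837

m ≈ 25.84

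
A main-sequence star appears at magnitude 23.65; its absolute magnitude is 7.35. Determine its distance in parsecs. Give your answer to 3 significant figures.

d ≈ 18200 pc

Distance modulus: m − M = 23.65 − (7.35) = 16.300
m − M = 5 log₁₀ d − 5
log₁₀ d = (m − M)/5 + 1 = 4.2600
d = 10^4.2600 = 18200 pc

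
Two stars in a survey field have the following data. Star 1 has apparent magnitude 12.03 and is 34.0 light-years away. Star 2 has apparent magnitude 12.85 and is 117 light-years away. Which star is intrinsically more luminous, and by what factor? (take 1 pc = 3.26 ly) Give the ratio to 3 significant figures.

Star 1: d = 34.0 ly / 3.26 = 10.43 pc
Star 1: M = m − 5 log₁₀ d + 5 = 12.03 − 5·1.0183 + 5 = 11.939
Star 2: d = 117 ly / 3.26 = 35.89 pc
Star 2: M = m − 5 log₁₀ d + 5 = 12.85 − 5·1.5550 + 5 = 10.075
ΔM = M_1 − M_2 = 11.939 − (10.075) = 1.864; smaller M is more luminous → Star 2.
L ratio = 10^(0.4 |ΔM|) = 10^0.745 = 5.564

Star 2 is more luminous, by a factor of 5.56.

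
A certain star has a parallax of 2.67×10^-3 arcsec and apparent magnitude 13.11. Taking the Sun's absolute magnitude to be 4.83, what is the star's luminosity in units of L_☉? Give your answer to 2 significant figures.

d = 1/p = 1/2.67×10^-3″ = 374.5 pc
M = m − 5 log₁₀ d + 5 = 13.11 − 5·2.5735 + 5 = 5.243
M − M_☉ = 5.243 − 4.83 = 0.413
L/L_☉ = 10^(−0.4 × 0.413) = 0.6839

L/L_☉ ≈ 0.68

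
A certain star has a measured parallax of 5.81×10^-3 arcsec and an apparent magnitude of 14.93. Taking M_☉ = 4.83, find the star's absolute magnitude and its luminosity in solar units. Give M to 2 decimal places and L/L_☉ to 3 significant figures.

M ≈ 8.75; L/L_☉ ≈ 0.0270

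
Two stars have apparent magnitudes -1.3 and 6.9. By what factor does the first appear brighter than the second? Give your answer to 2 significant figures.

Magnitude difference = -8.2
Flux ratio = 10^(−0.4 Δm) = 10^(−0.4 × -8.2) = 10^3.280 = 1905

1900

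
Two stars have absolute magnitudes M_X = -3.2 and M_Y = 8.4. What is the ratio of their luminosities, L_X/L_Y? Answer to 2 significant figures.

ΔM = M_X − M_Y = -11.6
L_X/L_Y = 10^(−0.4 ΔM) = 10^4.640 = 43650

L_X/L_Y ≈ 44000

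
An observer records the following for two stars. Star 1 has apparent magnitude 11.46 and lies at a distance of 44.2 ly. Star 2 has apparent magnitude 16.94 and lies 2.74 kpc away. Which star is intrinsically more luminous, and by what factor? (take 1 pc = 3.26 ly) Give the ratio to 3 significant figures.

Star 2 is more luminous, by a factor of 262.

Star 1: d = 44.2 ly / 3.26 = 13.56 pc
Star 1: M = m − 5 log₁₀ d + 5 = 11.46 − 5·1.1322 + 5 = 10.799
Star 2: d = 2.74 kpc = 2740 pc
Star 2: M = m − 5 log₁₀ d + 5 = 16.94 − 5·3.4378 + 5 = 4.751
ΔM = M_1 − M_2 = 10.799 − (4.751) = 6.048; smaller M is more luminous → Star 2.
L ratio = 10^(0.4 |ΔM|) = 10^2.419 = 262.5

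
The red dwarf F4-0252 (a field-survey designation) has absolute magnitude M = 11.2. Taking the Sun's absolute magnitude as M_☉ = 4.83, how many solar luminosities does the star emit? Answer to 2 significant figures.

L/L_☉ ≈ 2.8×10^-3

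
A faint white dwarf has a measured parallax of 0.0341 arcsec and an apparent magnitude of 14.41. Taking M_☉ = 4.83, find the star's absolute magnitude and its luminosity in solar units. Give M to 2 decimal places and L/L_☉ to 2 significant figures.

M ≈ 12.07; L/L_☉ ≈ 1.3×10^-3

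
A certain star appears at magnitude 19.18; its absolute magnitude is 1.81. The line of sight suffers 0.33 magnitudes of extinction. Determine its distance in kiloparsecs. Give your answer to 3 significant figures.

d ≈ 25.6 kpc

m − M = 5 log₁₀(d/10 pc) + A  ⇒  19.18 − (1.81) − 0.33 = 5 log₁₀(d/10)
17.040 = 5 log₁₀(d/10)
log₁₀ d = (m − M − A)/5 + 1 = 4.4080
d = 10^4.4080 = 25590 pc
= 25.59 kpc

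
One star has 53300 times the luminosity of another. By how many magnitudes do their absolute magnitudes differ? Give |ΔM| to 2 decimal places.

|ΔM| ≈ 11.82

Pogson: ΔM = −2.5 log₁₀(ratio) = −2.5 log₁₀(53300) = −2.5 × 4.7267 = -11.817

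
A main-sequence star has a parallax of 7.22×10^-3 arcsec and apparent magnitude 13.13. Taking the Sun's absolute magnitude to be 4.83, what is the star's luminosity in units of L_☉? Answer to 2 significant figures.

L/L_☉ ≈ 0.092

d = 1/p = 1/7.22×10^-3″ = 138.5 pc
M = m − 5 log₁₀ d + 5 = 13.13 − 5·2.1415 + 5 = 7.423
M − M_☉ = 7.423 − 4.83 = 2.593
L/L_☉ = 10^(−0.4 × 2.593) = 0.09182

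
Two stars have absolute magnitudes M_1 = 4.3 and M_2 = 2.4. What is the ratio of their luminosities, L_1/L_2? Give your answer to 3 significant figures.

ΔM = M_1 − M_2 = 1.9
L_1/L_2 = 10^(−0.4 ΔM) = 10^-0.760 = 0.1738

L_1/L_2 ≈ 0.174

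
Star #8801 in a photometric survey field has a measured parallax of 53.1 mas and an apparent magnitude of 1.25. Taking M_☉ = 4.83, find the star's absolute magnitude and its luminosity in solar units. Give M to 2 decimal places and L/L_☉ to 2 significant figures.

M ≈ -0.12; L/L_☉ ≈ 96

d = 1/p = 1000/53.1 mas = 18.83 pc
M = m − 5 log₁₀ d + 5 = 1.25 − 5·1.2749 + 5 = -0.125
M − M_☉ = -0.125 − 4.83 = -4.955
L/L_☉ = 10^(−0.4 × -4.955) = 95.90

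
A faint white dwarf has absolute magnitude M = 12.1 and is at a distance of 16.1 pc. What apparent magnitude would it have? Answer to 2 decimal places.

m = M + 5 log₁₀ d − 5 = 12.1 + 5·1.2068 − 5 = 13.134

m ≈ 13.13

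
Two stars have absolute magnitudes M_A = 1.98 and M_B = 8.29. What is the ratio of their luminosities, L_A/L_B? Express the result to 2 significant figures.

ΔM = M_A − M_B = -6.31
L_A/L_B = 10^(−0.4 ΔM) = 10^2.524 = 334.2

L_A/L_B ≈ 330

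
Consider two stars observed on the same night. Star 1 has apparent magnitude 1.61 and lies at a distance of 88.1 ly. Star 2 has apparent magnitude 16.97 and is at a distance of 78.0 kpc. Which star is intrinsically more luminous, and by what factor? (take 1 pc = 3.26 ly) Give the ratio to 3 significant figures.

Star 1: d = 88.1 ly / 3.26 = 27.02 pc
Star 1: M = m − 5 log₁₀ d + 5 = 1.61 − 5·1.4318 + 5 = -0.549
Star 2: d = 78.0 kpc = 78000 pc
Star 2: M = m − 5 log₁₀ d + 5 = 16.97 − 5·4.8921 + 5 = -2.490
ΔM = M_1 − M_2 = -0.549 − (-2.490) = 1.942; smaller M is more luminous → Star 2.
L ratio = 10^(0.4 |ΔM|) = 10^0.777 = 5.980

Star 2 is more luminous, by a factor of 5.98.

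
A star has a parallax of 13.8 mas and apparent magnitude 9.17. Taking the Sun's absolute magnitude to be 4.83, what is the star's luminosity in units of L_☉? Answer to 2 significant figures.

d = 1/p = 1000/13.8 mas = 72.46 pc
M = m − 5 log₁₀ d + 5 = 9.17 − 5·1.8601 + 5 = 4.869
M − M_☉ = 4.869 − 4.83 = 0.039
L/L_☉ = 10^(−0.4 × 0.039) = 0.9644

L/L_☉ ≈ 0.96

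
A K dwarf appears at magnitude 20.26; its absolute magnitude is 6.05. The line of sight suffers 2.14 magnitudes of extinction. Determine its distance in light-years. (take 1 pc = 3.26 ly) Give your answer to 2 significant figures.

d ≈ 8500 ly

m − M = 5 log₁₀(d/10 pc) + A  ⇒  20.26 − (6.05) − 2.14 = 5 log₁₀(d/10)
12.070 = 5 log₁₀(d/10)
log₁₀ d = (m − M − A)/5 + 1 = 3.4140
d = 10^3.4140 = 2594 pc
= 8457 ly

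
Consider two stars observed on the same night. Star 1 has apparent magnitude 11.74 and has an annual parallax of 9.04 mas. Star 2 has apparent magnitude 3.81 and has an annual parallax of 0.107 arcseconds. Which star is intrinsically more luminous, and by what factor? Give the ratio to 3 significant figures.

Star 1: p = 9.04 mas = 9.04×10^-3″ → d = 1/p = 110.6 pc
Star 1: M = m − 5 log₁₀ d + 5 = 11.74 − 5·2.0438 + 5 = 6.521
Star 2: d = 1/p = 1/0.107″ = 9.346 pc
Star 2: M = m − 5 log₁₀ d + 5 = 3.81 − 5·0.9706 + 5 = 3.957
ΔM = M_1 − M_2 = 6.521 − (3.957) = 2.564; smaller M is more luminous → Star 2.
L ratio = 10^(0.4 |ΔM|) = 10^1.026 = 10.61

Star 2 is more luminous, by a factor of 10.6.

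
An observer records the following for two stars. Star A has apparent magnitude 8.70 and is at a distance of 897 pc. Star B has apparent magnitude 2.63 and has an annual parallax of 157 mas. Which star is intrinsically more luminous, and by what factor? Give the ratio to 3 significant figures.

Star A is more luminous, by a factor of 74.0.

Star A: M = m − 5 log₁₀ d + 5 = 8.70 − 5·2.9528 + 5 = -1.064
Star B: p = 157 mas = 0.157″ → d = 1/p = 6.369 pc
Star B: M = m − 5 log₁₀ d + 5 = 2.63 − 5·0.8041 + 5 = 3.609
ΔM = M_A − M_B = -1.064 − (3.609) = -4.673; smaller M is more luminous → Star A.
L ratio = 10^(0.4 |ΔM|) = 10^1.869 = 74.03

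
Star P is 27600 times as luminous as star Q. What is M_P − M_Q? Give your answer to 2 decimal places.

M_P − M_Q ≈ -11.10

Pogson: ΔM = −2.5 log₁₀(ratio) = −2.5 log₁₀(27600) = −2.5 × 4.4409 = -11.102
Star P is brighter, so it has the smaller magnitude: the difference is negative.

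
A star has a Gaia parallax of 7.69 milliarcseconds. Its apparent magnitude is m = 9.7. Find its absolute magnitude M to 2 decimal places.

M ≈ 4.13

p = 7.69 mas = 7.69×10^-3″ → d = 1/p = 130.0 pc
5 log₁₀(d/10 pc) = 5 log₁₀(130.0) − 5 = 5.570
M = m − 5 log₁₀(d/10) = 9.7 − 5.570 = 4.130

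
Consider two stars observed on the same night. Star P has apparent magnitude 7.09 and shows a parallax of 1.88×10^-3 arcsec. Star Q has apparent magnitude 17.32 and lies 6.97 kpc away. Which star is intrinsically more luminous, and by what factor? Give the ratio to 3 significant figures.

Star P is more luminous, by a factor of 72.0.

Star P: d = 1/p = 1/1.88×10^-3″ = 531.9 pc
Star P: M = m − 5 log₁₀ d + 5 = 7.09 − 5·2.7258 + 5 = -1.539
Star Q: d = 6.97 kpc = 6970 pc
Star Q: M = m − 5 log₁₀ d + 5 = 17.32 − 5·3.8432 + 5 = 3.104
ΔM = M_P − M_Q = -1.539 − (3.104) = -4.643; smaller M is more luminous → Star P.
L ratio = 10^(0.4 |ΔM|) = 10^1.857 = 71.98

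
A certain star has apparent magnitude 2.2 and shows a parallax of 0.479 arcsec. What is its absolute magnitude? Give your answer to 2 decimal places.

M ≈ 5.60

d = 1/p = 1/0.479″ = 2.088 pc
5 log₁₀(d/10 pc) = 5 log₁₀(2.088) − 5 = -3.402
M = m − 5 log₁₀(d/10) = 2.2 + 3.402 = 5.602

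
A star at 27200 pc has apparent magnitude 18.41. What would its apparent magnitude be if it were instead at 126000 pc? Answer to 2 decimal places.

Flux ∝ 1/d², so Δm = 5 log₁₀(d₂/d₁) = 5 log₁₀(126000/27200) = 3.329
m₂ = m₁ + Δm = 18.41 + (3.329) = 21.739

m ≈ 21.74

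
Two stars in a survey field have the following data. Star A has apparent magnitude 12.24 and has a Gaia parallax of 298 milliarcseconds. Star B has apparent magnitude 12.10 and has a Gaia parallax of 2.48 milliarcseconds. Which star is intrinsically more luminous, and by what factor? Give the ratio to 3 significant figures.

Star B is more luminous, by a factor of 16400.

Star A: p = 298 mas = 0.298″ → d = 1/p = 3.356 pc
Star A: M = m − 5 log₁₀ d + 5 = 12.24 − 5·0.5258 + 5 = 14.611
Star B: p = 2.48 mas = 2.48×10^-3″ → d = 1/p = 403.2 pc
Star B: M = m − 5 log₁₀ d + 5 = 12.10 − 5·2.6055 + 5 = 4.072
ΔM = M_A − M_B = 14.611 − (4.072) = 10.539; smaller M is more luminous → Star B.
L ratio = 10^(0.4 |ΔM|) = 10^4.216 = 16430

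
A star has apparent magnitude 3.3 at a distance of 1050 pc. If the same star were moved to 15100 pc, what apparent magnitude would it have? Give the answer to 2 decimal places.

m ≈ 9.09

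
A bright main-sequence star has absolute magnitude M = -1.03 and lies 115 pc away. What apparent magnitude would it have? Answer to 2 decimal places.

m = M + 5 log₁₀ d − 5 = -1.03 + 5·2.0607 − 5 = 4.273

m ≈ 4.27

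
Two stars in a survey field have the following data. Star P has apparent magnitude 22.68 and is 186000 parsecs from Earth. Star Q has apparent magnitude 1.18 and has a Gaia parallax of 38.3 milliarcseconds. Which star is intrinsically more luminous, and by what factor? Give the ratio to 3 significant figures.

Star P: M = m − 5 log₁₀ d + 5 = 22.68 − 5·5.2695 + 5 = 1.332
Star Q: p = 38.3 mas = 0.0383″ → d = 1/p = 26.11 pc
Star Q: M = m − 5 log₁₀ d + 5 = 1.18 − 5·1.4168 + 5 = -0.904
ΔM = M_P − M_Q = 1.332 − (-0.904) = 2.236; smaller M is more luminous → Star Q.
L ratio = 10^(0.4 |ΔM|) = 10^0.895 = 7.845

Star Q is more luminous, by a factor of 7.84.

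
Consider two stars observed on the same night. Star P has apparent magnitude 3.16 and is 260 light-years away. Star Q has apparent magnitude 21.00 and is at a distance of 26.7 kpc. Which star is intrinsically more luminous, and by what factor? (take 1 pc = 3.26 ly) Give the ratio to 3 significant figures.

Star P is more luminous, by a factor of 122.

Star P: d = 260 ly / 3.26 = 79.75 pc
Star P: M = m − 5 log₁₀ d + 5 = 3.16 − 5·1.9018 + 5 = -1.349
Star Q: d = 26.7 kpc = 26700 pc
Star Q: M = m − 5 log₁₀ d + 5 = 21.00 − 5·4.4265 + 5 = 3.867
ΔM = M_P − M_Q = -1.349 − (3.867) = -5.216; smaller M is more luminous → Star P.
L ratio = 10^(0.4 |ΔM|) = 10^2.086 = 122.0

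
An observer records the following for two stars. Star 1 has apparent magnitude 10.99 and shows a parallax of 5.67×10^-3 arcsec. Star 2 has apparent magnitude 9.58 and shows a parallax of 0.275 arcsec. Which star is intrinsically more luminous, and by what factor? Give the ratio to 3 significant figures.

Star 1: d = 1/p = 1/5.67×10^-3″ = 176.4 pc
Star 1: M = m − 5 log₁₀ d + 5 = 10.99 − 5·2.2464 + 5 = 4.758
Star 2: d = 1/p = 1/0.275″ = 3.636 pc
Star 2: M = m − 5 log₁₀ d + 5 = 9.58 − 5·0.5607 + 5 = 11.777
ΔM = M_1 − M_2 = 4.758 − (11.777) = -7.019; smaller M is more luminous → Star 1.
L ratio = 10^(0.4 |ΔM|) = 10^2.807 = 641.9

Star 1 is more luminous, by a factor of 642.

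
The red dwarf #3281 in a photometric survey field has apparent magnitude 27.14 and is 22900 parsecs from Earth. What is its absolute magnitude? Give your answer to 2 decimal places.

M ≈ 10.34

5 log₁₀(d/10 pc) = 5 log₁₀(22900) − 5 = 16.799
M = m − 5 log₁₀(d/10) = 27.14 − 16.799 = 10.341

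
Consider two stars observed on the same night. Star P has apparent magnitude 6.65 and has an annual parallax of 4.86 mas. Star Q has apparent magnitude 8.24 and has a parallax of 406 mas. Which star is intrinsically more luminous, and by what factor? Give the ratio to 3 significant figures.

Star P is more luminous, by a factor of 30200.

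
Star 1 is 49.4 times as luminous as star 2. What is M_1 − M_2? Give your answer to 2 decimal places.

M_1 − M_2 ≈ -4.23

Pogson: ΔM = −2.5 log₁₀(ratio) = −2.5 log₁₀(49.4) = −2.5 × 1.6937 = -4.234
Star 1 is brighter, so it has the smaller magnitude: the difference is negative.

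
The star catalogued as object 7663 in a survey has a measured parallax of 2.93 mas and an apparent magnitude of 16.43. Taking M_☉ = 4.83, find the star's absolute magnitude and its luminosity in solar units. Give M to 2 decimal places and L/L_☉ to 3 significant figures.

d = 1/p = 1000/2.93 mas = 341.3 pc
M = m − 5 log₁₀ d + 5 = 16.43 − 5·2.5331 + 5 = 8.764
M − M_☉ = 8.764 − 4.83 = 3.934
L/L_☉ = 10^(−0.4 × 3.934) = 0.02668

M ≈ 8.76; L/L_☉ ≈ 0.0267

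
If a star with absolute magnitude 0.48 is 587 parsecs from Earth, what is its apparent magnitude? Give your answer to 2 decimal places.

m = M + 5 log₁₀ d − 5 = 0.48 + 5·2.7686 − 5 = 9.323

m ≈ 9.32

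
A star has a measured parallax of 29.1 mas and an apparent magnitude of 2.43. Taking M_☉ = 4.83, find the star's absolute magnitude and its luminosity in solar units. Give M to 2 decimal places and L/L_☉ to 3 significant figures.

d = 1/p = 1000/29.1 mas = 34.36 pc
M = m − 5 log₁₀ d + 5 = 2.43 − 5·1.5361 + 5 = -0.251
M − M_☉ = -0.251 − 4.83 = -5.081
L/L_☉ = 10^(−0.4 × -5.081) = 107.7

M ≈ -0.25; L/L_☉ ≈ 108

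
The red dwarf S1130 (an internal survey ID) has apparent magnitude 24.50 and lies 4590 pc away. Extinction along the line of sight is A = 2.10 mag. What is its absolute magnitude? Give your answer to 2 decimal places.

M ≈ 9.09

5 log₁₀(d/10 pc) = 5 log₁₀(4590) − 5 = 13.309
M = m − 5 log₁₀(d/10) − A = 24.50 − 13.309 − 2.10 = 9.091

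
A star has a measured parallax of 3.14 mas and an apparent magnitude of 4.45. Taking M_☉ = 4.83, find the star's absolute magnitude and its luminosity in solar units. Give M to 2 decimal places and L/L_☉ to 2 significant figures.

d = 1/p = 1000/3.14 mas = 318.5 pc
M = m − 5 log₁₀ d + 5 = 4.45 − 5·2.5031 + 5 = -3.065
M − M_☉ = -3.065 − 4.83 = -7.895
L/L_☉ = 10^(−0.4 × -7.895) = 1439

M ≈ -3.07; L/L_☉ ≈ 1400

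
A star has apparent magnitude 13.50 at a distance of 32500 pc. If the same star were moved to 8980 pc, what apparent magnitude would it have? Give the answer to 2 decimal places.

m ≈ 10.71

Flux ∝ 1/d², so Δm = 5 log₁₀(d₂/d₁) = 5 log₁₀(8980/32500) = -2.793
m₂ = m₁ + Δm = 13.50 + (-2.793) = 10.707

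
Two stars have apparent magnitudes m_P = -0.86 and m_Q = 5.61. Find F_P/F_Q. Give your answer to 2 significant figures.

Magnitude difference = -6.47
Flux ratio = 10^(−0.4 Δm) = 10^(−0.4 × -6.47) = 10^2.588 = 387.3

F_P/F_Q ≈ 390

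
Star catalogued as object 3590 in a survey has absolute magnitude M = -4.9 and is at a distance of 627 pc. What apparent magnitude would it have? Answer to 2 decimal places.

m ≈ 4.09

m = M + 5 log₁₀ d − 5 = -4.9 + 5·2.7973 − 5 = 4.086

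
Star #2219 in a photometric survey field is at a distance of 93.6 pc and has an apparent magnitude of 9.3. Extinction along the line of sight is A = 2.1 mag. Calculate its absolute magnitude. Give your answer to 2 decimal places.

M ≈ 2.34

5 log₁₀(d/10 pc) = 5 log₁₀(93.60) − 5 = 4.856
M = m − 5 log₁₀(d/10) − A = 9.3 − 4.856 − 2.1 = 2.344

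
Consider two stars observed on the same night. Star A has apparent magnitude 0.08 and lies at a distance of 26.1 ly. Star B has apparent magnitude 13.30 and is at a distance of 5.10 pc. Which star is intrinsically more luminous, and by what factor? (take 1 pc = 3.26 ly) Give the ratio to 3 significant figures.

Star A: d = 26.1 ly / 3.26 = 8.006 pc
Star A: M = m − 5 log₁₀ d + 5 = 0.08 − 5·0.9034 + 5 = 0.563
Star B: M = m − 5 log₁₀ d + 5 = 13.30 − 5·0.7076 + 5 = 14.762
ΔM = M_A − M_B = 0.563 − (14.762) = -14.199; smaller M is more luminous → Star A.
L ratio = 10^(0.4 |ΔM|) = 10^5.680 = 478300

Star A is more luminous, by a factor of 478000.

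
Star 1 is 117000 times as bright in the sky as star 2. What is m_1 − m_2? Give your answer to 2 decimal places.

m_1 − m_2 ≈ -12.67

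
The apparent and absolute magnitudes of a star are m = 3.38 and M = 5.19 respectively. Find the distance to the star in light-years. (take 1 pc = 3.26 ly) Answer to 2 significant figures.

d ≈ 14 ly

Distance modulus: m − M = 3.38 − (5.19) = -1.810
m − M = 5 log₁₀ d − 5
log₁₀ d = (m − M)/5 + 1 = 0.6380
d = 10^0.6380 = 4.345 pc
= 14.17 ly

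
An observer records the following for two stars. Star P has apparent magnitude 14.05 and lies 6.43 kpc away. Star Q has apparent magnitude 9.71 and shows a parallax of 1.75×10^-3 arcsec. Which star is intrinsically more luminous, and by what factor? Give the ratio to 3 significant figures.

Star P is more luminous, by a factor of 2.33.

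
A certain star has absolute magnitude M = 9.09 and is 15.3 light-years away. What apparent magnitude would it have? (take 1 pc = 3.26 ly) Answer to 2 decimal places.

m ≈ 7.45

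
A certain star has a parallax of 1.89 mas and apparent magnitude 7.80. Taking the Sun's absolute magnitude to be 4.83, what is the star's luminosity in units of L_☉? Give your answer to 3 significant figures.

L/L_☉ ≈ 182

d = 1/p = 1000/1.89 mas = 529.1 pc
M = m − 5 log₁₀ d + 5 = 7.80 − 5·2.7235 + 5 = -0.818
M − M_☉ = -0.818 − 4.83 = -5.648
L/L_☉ = 10^(−0.4 × -5.648) = 181.6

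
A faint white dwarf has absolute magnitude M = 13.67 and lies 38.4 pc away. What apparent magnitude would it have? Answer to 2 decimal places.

m ≈ 16.59

m = M + 5 log₁₀ d − 5 = 13.67 + 5·1.5843 − 5 = 16.592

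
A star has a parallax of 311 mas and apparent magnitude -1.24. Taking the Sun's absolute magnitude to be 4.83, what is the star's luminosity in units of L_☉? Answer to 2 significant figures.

d = 1/p = 1000/311 mas = 3.215 pc
M = m − 5 log₁₀ d + 5 = -1.24 − 5·0.5072 + 5 = 1.224
M − M_☉ = 1.224 − 4.83 = -3.606
L/L_☉ = 10^(−0.4 × -3.606) = 27.70

L/L_☉ ≈ 28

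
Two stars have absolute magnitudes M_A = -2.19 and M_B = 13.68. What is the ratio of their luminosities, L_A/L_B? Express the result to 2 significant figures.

ΔM = M_A − M_B = -15.87
L_A/L_B = 10^(−0.4 ΔM) = 10^6.348 = 2.228×10^6

L_A/L_B ≈ 2.2×10^6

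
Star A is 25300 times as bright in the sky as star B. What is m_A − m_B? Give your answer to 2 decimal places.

m_A − m_B ≈ -11.01

Pogson: Δm = −2.5 log₁₀(ratio) = −2.5 log₁₀(25300) = −2.5 × 4.4031 = -11.008
Star A is brighter, so it has the smaller magnitude: the difference is negative.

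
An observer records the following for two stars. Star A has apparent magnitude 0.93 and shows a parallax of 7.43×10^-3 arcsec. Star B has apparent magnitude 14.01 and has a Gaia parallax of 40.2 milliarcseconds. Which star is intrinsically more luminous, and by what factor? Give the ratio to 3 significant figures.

Star A is more luminous, by a factor of 4.99×10^6.

Star A: d = 1/p = 1/7.43×10^-3″ = 134.6 pc
Star A: M = m − 5 log₁₀ d + 5 = 0.93 − 5·2.1290 + 5 = -4.715
Star B: p = 40.2 mas = 0.0402″ → d = 1/p = 24.88 pc
Star B: M = m − 5 log₁₀ d + 5 = 14.01 − 5·1.3958 + 5 = 12.031
ΔM = M_A − M_B = -4.715 − (12.031) = -16.746; smaller M is more luminous → Star A.
L ratio = 10^(0.4 |ΔM|) = 10^6.698 = 4.994×10^6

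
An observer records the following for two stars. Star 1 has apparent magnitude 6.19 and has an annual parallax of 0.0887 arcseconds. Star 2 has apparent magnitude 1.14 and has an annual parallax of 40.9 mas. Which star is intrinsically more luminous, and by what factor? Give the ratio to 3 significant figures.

Star 2 is more luminous, by a factor of 492.

Star 1: d = 1/p = 1/0.0887″ = 11.27 pc
Star 1: M = m − 5 log₁₀ d + 5 = 6.19 − 5·1.0521 + 5 = 5.930
Star 2: p = 40.9 mas = 0.0409″ → d = 1/p = 24.45 pc
Star 2: M = m − 5 log₁₀ d + 5 = 1.14 − 5·1.3883 + 5 = -0.801
ΔM = M_1 − M_2 = 5.930 − (-0.801) = 6.731; smaller M is more luminous → Star 2.
L ratio = 10^(0.4 |ΔM|) = 10^2.692 = 492.5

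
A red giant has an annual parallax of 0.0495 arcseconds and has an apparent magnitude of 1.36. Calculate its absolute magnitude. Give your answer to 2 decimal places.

M ≈ -0.17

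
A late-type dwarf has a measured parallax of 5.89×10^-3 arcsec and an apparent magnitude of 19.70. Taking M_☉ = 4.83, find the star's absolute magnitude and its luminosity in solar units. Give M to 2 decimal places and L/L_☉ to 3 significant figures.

d = 1/p = 1/5.89×10^-3″ = 169.8 pc
M = m − 5 log₁₀ d + 5 = 19.70 − 5·2.2299 + 5 = 13.551
M − M_☉ = 13.551 − 4.83 = 8.721
L/L_☉ = 10^(−0.4 × 8.721) = 3.249×10^-4

M ≈ 13.55; L/L_☉ ≈ 3.25×10^-4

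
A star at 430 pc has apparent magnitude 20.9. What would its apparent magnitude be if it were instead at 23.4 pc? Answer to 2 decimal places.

m ≈ 14.58

Flux ∝ 1/d², so Δm = 5 log₁₀(d₂/d₁) = 5 log₁₀(23.4/430) = -6.321
m₂ = m₁ + Δm = 20.9 + (-6.321) = 14.579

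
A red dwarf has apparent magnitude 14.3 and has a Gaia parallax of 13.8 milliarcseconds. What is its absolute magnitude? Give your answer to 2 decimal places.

M ≈ 10.00

p = 13.8 mas = 0.0138″ → d = 1/p = 72.46 pc
5 log₁₀(d/10 pc) = 5 log₁₀(72.46) − 5 = 4.301
M = m − 5 log₁₀(d/10) = 14.3 − 4.301 = 9.999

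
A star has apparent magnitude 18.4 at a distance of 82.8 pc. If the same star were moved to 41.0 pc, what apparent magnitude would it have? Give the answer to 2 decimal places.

Flux ∝ 1/d², so Δm = 5 log₁₀(d₂/d₁) = 5 log₁₀(41.0/82.8) = -1.526
m₂ = m₁ + Δm = 18.4 + (-1.526) = 16.874

m ≈ 16.87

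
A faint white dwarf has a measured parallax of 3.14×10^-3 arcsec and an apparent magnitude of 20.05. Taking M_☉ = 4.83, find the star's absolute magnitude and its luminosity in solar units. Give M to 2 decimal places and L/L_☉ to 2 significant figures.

d = 1/p = 1/3.14×10^-3″ = 318.5 pc
M = m − 5 log₁₀ d + 5 = 20.05 − 5·2.5031 + 5 = 12.535
M − M_☉ = 12.535 − 4.83 = 7.705
L/L_☉ = 10^(−0.4 × 7.705) = 8.282×10^-4

M ≈ 12.53; L/L_☉ ≈ 8.3×10^-4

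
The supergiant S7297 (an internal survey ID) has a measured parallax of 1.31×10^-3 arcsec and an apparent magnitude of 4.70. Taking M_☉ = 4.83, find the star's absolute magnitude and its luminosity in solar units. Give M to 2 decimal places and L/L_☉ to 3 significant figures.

d = 1/p = 1/1.31×10^-3″ = 763.4 pc
M = m − 5 log₁₀ d + 5 = 4.70 − 5·2.8827 + 5 = -4.714
M − M_☉ = -4.714 − 4.83 = -9.544
L/L_☉ = 10^(−0.4 × -9.544) = 6568

M ≈ -4.71; L/L_☉ ≈ 6570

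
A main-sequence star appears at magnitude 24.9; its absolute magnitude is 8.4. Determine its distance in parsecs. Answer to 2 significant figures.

μ = m − M = 16.500
m − M = 5 log₁₀ d − 5
log₁₀ d = (m − M)/5 + 1 = 4.3000
d = 10^4.3000 = 19950 pc

d ≈ 20000 pc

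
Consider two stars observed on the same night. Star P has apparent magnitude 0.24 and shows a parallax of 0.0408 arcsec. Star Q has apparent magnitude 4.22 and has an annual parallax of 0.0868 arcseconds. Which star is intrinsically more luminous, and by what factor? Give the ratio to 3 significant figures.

Star P is more luminous, by a factor of 177.

Star P: d = 1/p = 1/0.0408″ = 24.51 pc
Star P: M = m − 5 log₁₀ d + 5 = 0.24 − 5·1.3893 + 5 = -1.707
Star Q: d = 1/p = 1/0.0868″ = 11.52 pc
Star Q: M = m − 5 log₁₀ d + 5 = 4.22 − 5·1.0615 + 5 = 3.913
ΔM = M_P − M_Q = -1.707 − (3.913) = -5.619; smaller M is more luminous → Star P.
L ratio = 10^(0.4 |ΔM|) = 10^2.248 = 176.9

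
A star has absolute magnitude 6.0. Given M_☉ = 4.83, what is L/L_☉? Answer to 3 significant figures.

L/L_☉ ≈ 0.340

M − M_☉ = 6.0 − 4.83 = 1.170
L/L_☉ = 10^(−0.4 (M − M_☉)) = 10^-0.468 = 0.3404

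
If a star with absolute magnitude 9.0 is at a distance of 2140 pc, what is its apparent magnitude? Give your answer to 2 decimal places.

m = M + 5 log₁₀ d − 5 = 9.0 + 5·3.3304 − 5 = 20.652

m ≈ 20.65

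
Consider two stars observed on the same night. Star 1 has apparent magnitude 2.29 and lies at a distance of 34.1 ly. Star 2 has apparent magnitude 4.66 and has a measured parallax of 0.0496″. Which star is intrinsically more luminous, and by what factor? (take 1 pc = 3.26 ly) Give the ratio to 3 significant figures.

Star 1 is more luminous, by a factor of 2.39.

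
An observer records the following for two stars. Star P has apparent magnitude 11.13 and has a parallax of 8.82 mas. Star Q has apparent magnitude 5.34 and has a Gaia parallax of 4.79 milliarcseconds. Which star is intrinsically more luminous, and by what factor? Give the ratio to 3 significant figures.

Star P: p = 8.82 mas = 8.82×10^-3″ → d = 1/p = 113.4 pc
Star P: M = m − 5 log₁₀ d + 5 = 11.13 − 5·2.0545 + 5 = 5.857
Star Q: p = 4.79 mas = 4.79×10^-3″ → d = 1/p = 208.8 pc
Star Q: M = m − 5 log₁₀ d + 5 = 5.34 − 5·2.3197 + 5 = -1.258
ΔM = M_P − M_Q = 5.857 − (-1.258) = 7.116; smaller M is more luminous → Star Q.
L ratio = 10^(0.4 |ΔM|) = 10^2.846 = 701.9

Star Q is more luminous, by a factor of 702.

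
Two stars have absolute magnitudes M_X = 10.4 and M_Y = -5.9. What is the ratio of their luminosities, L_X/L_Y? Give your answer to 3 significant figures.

ΔM = M_X − M_Y = 16.3
L_X/L_Y = 10^(−0.4 ΔM) = 10^-6.520 = 3.020×10^-7

L_X/L_Y ≈ 3.02×10^-7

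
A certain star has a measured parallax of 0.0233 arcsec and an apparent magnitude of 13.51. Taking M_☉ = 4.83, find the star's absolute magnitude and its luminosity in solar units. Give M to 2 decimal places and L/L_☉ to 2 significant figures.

d = 1/p = 1/0.0233″ = 42.92 pc
M = m − 5 log₁₀ d + 5 = 13.51 − 5·1.6326 + 5 = 10.347
M − M_☉ = 10.347 − 4.83 = 5.517
L/L_☉ = 10^(−0.4 × 5.517) = 6.213×10^-3

M ≈ 10.35; L/L_☉ ≈ 6.2×10^-3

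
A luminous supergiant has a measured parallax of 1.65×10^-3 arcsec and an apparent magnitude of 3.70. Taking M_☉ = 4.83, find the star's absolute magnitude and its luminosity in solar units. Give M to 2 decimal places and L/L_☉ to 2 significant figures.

M ≈ -5.21; L/L_☉ ≈ 10000

d = 1/p = 1/1.65×10^-3″ = 606.1 pc
M = m − 5 log₁₀ d + 5 = 3.70 − 5·2.7825 + 5 = -5.213
M − M_☉ = -5.213 − 4.83 = -10.043
L/L_☉ = 10^(−0.4 × -10.043) = 10400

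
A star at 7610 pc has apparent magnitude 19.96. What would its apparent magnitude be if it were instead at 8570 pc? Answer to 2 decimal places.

m ≈ 20.22

Flux ∝ 1/d², so Δm = 5 log₁₀(d₂/d₁) = 5 log₁₀(8570/7610) = 0.258
m₂ = m₁ + Δm = 19.96 + (0.258) = 20.218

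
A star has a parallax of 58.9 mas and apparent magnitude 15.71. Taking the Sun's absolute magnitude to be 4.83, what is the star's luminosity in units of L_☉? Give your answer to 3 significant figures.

L/L_☉ ≈ 1.28×10^-4

d = 1/p = 1000/58.9 mas = 16.98 pc
M = m − 5 log₁₀ d + 5 = 15.71 − 5·1.2299 + 5 = 14.561
M − M_☉ = 14.561 − 4.83 = 9.731
L/L_☉ = 10^(−0.4 × 9.731) = 1.282×10^-4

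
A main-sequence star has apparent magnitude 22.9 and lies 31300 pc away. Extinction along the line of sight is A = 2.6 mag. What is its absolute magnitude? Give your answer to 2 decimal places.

M ≈ 2.82

5 log₁₀(d/10 pc) = 5 log₁₀(31300) − 5 = 17.478
M = m − 5 log₁₀(d/10) − A = 22.9 − 17.478 − 2.6 = 2.822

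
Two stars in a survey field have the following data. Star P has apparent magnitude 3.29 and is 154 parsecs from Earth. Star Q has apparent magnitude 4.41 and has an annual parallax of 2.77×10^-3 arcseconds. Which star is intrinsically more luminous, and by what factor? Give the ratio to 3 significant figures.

Star P: M = m − 5 log₁₀ d + 5 = 3.29 − 5·2.1875 + 5 = -2.648
Star Q: d = 1/p = 1/2.77×10^-3″ = 361.0 pc
Star Q: M = m − 5 log₁₀ d + 5 = 4.41 − 5·2.5575 + 5 = -3.378
ΔM = M_P − M_Q = -2.648 − (-3.378) = 0.730; smaller M is more luminous → Star Q.
L ratio = 10^(0.4 |ΔM|) = 10^0.292 = 1.959

Star Q is more luminous, by a factor of 1.96.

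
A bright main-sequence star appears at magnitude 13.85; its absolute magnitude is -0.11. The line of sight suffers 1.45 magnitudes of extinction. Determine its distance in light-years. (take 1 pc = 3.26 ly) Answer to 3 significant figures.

d ≈ 10400 ly

m − M = 5 log₁₀(d/10 pc) + A  ⇒  13.85 − (-0.11) − 1.45 = 5 log₁₀(d/10)
12.510 = 5 log₁₀(d/10)
log₁₀ d = (m − M − A)/5 + 1 = 3.5020
d = 10^3.5020 = 3177 pc
= 10360 ly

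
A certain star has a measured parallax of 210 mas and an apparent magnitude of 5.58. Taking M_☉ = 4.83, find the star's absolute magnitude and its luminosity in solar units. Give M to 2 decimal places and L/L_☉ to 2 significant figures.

d = 1/p = 1000/210 mas = 4.762 pc
M = m − 5 log₁₀ d + 5 = 5.58 − 5·0.6778 + 5 = 7.191
M − M_☉ = 7.191 − 4.83 = 2.361
L/L_☉ = 10^(−0.4 × 2.361) = 0.1136

M ≈ 7.19; L/L_☉ ≈ 0.11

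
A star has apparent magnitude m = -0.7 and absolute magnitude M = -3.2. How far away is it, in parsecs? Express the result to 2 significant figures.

d ≈ 32 pc

μ = m − M = 2.500
m − M = 5 log₁₀ d − 5
log₁₀ d = (m − M)/5 + 1 = 1.5000
d = 10^1.5000 = 31.62 pc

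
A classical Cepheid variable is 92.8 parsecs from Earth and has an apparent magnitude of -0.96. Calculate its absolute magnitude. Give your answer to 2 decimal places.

M ≈ -5.80

5 log₁₀(d/10 pc) = 5 log₁₀(92.80) − 5 = 4.838
M = m − 5 log₁₀(d/10) = -0.96 − 4.838 = -5.798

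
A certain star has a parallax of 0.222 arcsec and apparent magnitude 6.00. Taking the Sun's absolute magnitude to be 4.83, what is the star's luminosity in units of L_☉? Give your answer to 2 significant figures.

L/L_☉ ≈ 0.069

d = 1/p = 1/0.222″ = 4.505 pc
M = m − 5 log₁₀ d + 5 = 6.00 − 5·0.6536 + 5 = 7.732
M − M_☉ = 7.732 − 4.83 = 2.902
L/L_☉ = 10^(−0.4 × 2.902) = 0.06907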